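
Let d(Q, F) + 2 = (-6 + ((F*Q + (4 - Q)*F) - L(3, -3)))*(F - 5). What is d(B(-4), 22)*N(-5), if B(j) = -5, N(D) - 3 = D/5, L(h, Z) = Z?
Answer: 2886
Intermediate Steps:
N(D) = 3 + D/5
d(Q, F) = -2 + (-5 + F)*(-3 + F*Q + F*(4 - Q)) (d(Q, F) = -2 + (-6 + ((F*Q + (4 - Q)*F) - 1*(-3)))*(F - 5) = -2 + (-6 + ((F*Q + F*(4 - Q)) + 3))*(-5 + F) = -2 + (-6 + (3 + F*Q + F*(4 - Q)))*(-5 + F) = -2 + (-3 + F*Q + F*(4 - Q))*(-5 + F) = -2 + (-5 + F)*(-3 + F*Q + F*(4 - Q)))
d(B(-4), 22)*N(-5) = (13 - 23*22 + 4*22²)*(3 + (⅕)*(-5)) = (13 - 506 + 4*484)*(3 - 1) = (13 - 506 + 1936)*2 = 1443*2 = 2886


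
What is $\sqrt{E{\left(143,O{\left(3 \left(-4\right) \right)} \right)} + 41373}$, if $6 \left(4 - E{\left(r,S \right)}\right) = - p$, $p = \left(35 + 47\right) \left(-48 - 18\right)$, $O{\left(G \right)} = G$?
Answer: $5 \sqrt{1619} \approx 201.18$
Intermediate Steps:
$p = -5412$ ($p = 82 \left(-66\right) = -5412$)
$E{\left(r,S \right)} = -898$ ($E{\left(r,S \right)} = 4 - \frac{\left(-1\right) \left(-5412\right)}{6} = 4 - 902 = -898$)
$\sqrt{E{\left(143,O{\left(3 \left(-4\right) \right)} \right)} + 41373} = \sqrt{-898 + 41373} = \sqrt{40475} = 5 \sqrt{1619}$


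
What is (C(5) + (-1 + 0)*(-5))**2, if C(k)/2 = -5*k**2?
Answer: 60025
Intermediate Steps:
C(k) = -10*k**2 (C(k) = 2*(-5*k**2) = -10*k**2)
(C(5) + (-1 + 0)*(-5))**2 = (-10*5**2 + (-1 + 0)*(-5))**2 = (-10*25 - 1*(-5))**2 = (-250 + 5)**2 = (-245)**2 = 60025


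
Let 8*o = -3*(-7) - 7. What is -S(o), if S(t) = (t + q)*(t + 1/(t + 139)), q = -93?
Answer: 1444305/9008 ≈ 160.34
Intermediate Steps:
o = 7/4 (o = (-3*(-7) - 7)/8 = (21 - 7)/8 = (1/8)*14 = 7/4 ≈ 1.7500)
S(t) = (-93 + t)*(t + 1/(139 + t)) (S(t) = (t - 93)*(t + 1/(t + 139)) = (-93 + t)*(t + 1/(139 + t)))
-S(o) = -(-93 + (7/4)**3 - 12926*7/4 + 46*(7/4)**2)/(139 + 7/4) = -(-93 + 343/64 - 45241/2 + 46*(49/16))/563/4 = -4*(-93 + 343/64 - 45241/2 + 1127/8)/563 = -4*(-1444305)/(563*64) = -1*(-1444305/9008) = 1444305/9008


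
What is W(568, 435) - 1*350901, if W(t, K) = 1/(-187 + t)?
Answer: -133693280/381 ≈ -3.5090e+5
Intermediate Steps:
W(568, 435) - 1*350901 = 1/(-187 + 568) - 1*350901 = 1/381 - 350901 = -133693280/381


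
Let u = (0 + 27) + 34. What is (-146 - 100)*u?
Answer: -15006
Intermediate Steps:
u = 61 (u = 27 + 34 = 61)
(-146 - 100)*u = (-146 - 100)*61 = -246*61 = -15006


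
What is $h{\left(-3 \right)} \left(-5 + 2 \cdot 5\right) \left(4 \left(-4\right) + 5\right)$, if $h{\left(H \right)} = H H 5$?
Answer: $-2475$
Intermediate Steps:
$h{\left(H \right)} = 5 H^{2}$ ($h{\left(H \right)} = H^{2} \cdot 5 = 5 H^{2}$)
$h{\left(-3 \right)} \left(-5 + 2 \cdot 5\right) \left(4 \left(-4\right) + 5\right) = 5 \left(-3\right)^{2} \left(-5 + 2 \cdot 5\right) \left(4 \left(-4\right) + 5\right) = 5 \cdot 9 \left(-5 + 10\right) \left(-16 + 5\right) = 45 \cdot 5 \left(-11\right) = 225 \left(-11\right) = -2475$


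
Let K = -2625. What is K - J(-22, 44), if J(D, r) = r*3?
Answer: -2757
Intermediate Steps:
J(D, r) = 3*r
K - J(-22, 44) = -2625 - 3*44 = -2625 - 1*132 = -2625 - 132 = -2757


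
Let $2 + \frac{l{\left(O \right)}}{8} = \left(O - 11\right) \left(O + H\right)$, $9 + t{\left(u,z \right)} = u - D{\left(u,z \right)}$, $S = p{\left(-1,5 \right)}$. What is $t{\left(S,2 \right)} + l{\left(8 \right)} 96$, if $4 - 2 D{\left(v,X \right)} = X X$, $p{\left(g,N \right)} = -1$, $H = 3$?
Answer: $-26890$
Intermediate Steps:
$S = -1$
$D{\left(v,X \right)} = 2 - \frac{X^{2}}{2}$ ($D{\left(v,X \right)} = 2 - \frac{X X}{2} = 2 - \frac{X^{2}}{2}$)
$t{\left(u,z \right)} = -11 + u + \frac{z^{2}}{2}$ ($t{\left(u,z \right)} = -9 - \left(2 - u - \frac{z^{2}}{2}\right) = -9 + \left(u + \left(-2 + \frac{z^{2}}{2}\right)\right) = -9 + \left(-2 + u + \frac{z^{2}}{2}\right) = -11 + u + \frac{z^{2}}{2}$)
$l{\left(O \right)} = -16 + 8 \left(-11 + O\right) \left(3 + O\right)$ ($l{\left(O \right)} = -16 + 8 \left(O - 11\right) \left(O + 3\right) = -16 + 8 \left(-11 + O\right) \left(3 + O\right)$)
$t{\left(S,2 \right)} + l{\left(8 \right)} 96 = \left(-11 - 1 + \frac{2^{2}}{2}\right) + \left(-280 - 512 + 8 \cdot 8^{2}\right) 96 = \left(-11 - 1 + \frac{1}{2} \cdot 4\right) + \left(-280 - 512 + 8 \cdot 64\right) 96 = \left(-11 - 1 + 2\right) + \left(-280 - 512 + 512\right) 96 = -10 - 26880 = -26890$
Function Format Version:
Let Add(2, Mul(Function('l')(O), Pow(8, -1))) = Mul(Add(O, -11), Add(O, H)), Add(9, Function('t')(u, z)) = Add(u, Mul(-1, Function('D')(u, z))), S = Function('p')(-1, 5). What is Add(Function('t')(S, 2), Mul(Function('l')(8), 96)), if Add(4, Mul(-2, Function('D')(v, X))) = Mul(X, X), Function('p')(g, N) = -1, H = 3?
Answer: -26890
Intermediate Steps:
S = -1
Function('D')(v, X) = Add(2, Mul(Rational(-1, 2), Pow(X, 2))) (Function('D')(v, X) = Add(2, Mul(Rational(-1, 2), Mul(X, X))) = Add(2, Mul(Rational(-1, 2), Pow(X, 2))))
Function('t')(u, z) = Add(-11, u, Mul(Rational(1, 2), Pow(z, 2))) (Function('t')(u, z) = Add(-9, Add(u, Mul(-1, Add(2, Mul(Rational(-1, 2), Pow(z, 2)))))) = Add(-9, Add(u, Add(-2, Mul(Rational(1, 2), Pow(z, 2))))) = Add(-9, Add(-2, u, Mul(Rational(1, 2), Pow(z, 2)))) = Add(-11, u, Mul(Rational(1, 2), Pow(z, 2))))
Function('l')(O) = Add(-16, Mul(8, Add(-11, O), Add(3, O))) (Function('l')(O) = Add(-16, Mul(8, Mul(Add(O, -11), Add(O, 3)))) = Add(-16, Mul(8, Mul(Add(-11, O), Add(3, O)))) = Add(-16, Mul(8, Add(-11, O), Add(3, O))))
Add(Function('t')(S, 2), Mul(Function('l')(8), 96)) = Add(Add(-11, -1, Mul(Rational(1, 2), Pow(2, 2))), Mul(Add(-280, Mul(-64, 8), Mul(8, Pow(8, 2))), 96)) = Add(Add(-11, -1, Mul(Rational(1, 2), 4)), Mul(Add(-280, -512, Mul(8, 64)), 96)) = Add(Add(-11, -1, 2), Mul(Add(-280, -512, 512), 96)) = Add(-10, Mul(-280, 96)) = Add(-10, -26880) = -26890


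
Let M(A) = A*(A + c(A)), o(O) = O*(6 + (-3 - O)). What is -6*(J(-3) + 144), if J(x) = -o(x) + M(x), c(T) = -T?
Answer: -972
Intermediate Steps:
o(O) = O*(3 - O)
M(A) = 0 (M(A) = A*(A - A) = A*0 = 0)
J(x) = -x*(3 - x) (J(x) = -x*(3 - x) + 0 = -x*(3 - x))
-6*(J(-3) + 144) = -6*(-3*(-3 - 3) + 144) = -6*(-3*(-6) + 144) = -6*(18 + 144) = -6*162 = -972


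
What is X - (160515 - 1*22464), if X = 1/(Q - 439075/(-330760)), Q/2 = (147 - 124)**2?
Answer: -9674148920029/70076631 ≈ -1.3805e+5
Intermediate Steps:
Q = 1058 (Q = 2*(147 - 124)**2 = 2*23**2 = 2*529 = 1058)
X = 66152/70076631 (X = 1/(1058 - 439075/(-330760)) = 1/(1058 - 439075*(-1/330760)) = 1/(1058 + 87815/66152) = 1/(70076631/66152) = 66152/70076631 ≈ 0.00094400)
X - (160515 - 1*22464) = 66152/70076631 - (160515 - 1*22464) = 66152/70076631 - (160515 - 22464) = 66152/70076631 - 1*138051 = 66152/70076631 - 138051 = -9674148920029/70076631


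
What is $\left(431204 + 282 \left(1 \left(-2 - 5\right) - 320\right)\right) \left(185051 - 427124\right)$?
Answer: $-82060326270$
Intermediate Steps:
$\left(431204 + 282 \left(1 \left(-2 - 5\right) - 320\right)\right) \left(185051 - 427124\right) = \left(431204 + 282 \left(1 \left(-7\right) - 320\right)\right) \left(-242073\right) = \left(431204 + 282 \left(-7 - 320\right)\right) \left(-242073\right) = \left(431204 + 282 \left(-327\right)\right) \left(-242073\right) = \left(431204 - 92214\right) \left(-242073\right) = 338990 \left(-242073\right) = -82060326270$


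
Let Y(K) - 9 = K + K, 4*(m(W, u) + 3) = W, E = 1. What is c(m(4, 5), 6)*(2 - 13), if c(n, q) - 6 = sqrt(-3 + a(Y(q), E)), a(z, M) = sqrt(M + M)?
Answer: -66 - 11*I*sqrt(3 - sqrt(2)) ≈ -66.0 - 13.852*I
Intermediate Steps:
m(W, u) = -3 + W/4
Y(K) = 9 + 2*K (Y(K) = 9 + (K + K) = 9 + 2*K)
a(z, M) = sqrt(2)*sqrt(M) (a(z, M) = sqrt(2*M) = sqrt(2)*sqrt(M))
c(n, q) = 6 + sqrt(-3 + sqrt(2)) (c(n, q) = 6 + sqrt(-3 + sqrt(2)*sqrt(1)) = 6 + sqrt(-3 + sqrt(2)*1) = 6 + sqrt(-3 + sqrt(2)))
c(m(4, 5), 6)*(2 - 13) = (6 + sqrt(-3 + sqrt(2)))*(2 - 13) = (6 + sqrt(-3 + sqrt(2)))*(-11) = -66 - 11*sqrt(-3 + sqrt(2))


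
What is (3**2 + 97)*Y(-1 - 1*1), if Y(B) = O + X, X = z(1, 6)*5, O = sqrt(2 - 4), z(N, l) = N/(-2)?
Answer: -265 + 106*I*sqrt(2) ≈ -265.0 + 149.91*I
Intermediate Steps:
z(N, l) = -N/2 (z(N, l) = N*(-1/2) = -N/2)
O = I*sqrt(2) (O = sqrt(-2) = I*sqrt(2) ≈ 1.4142*I)
X = -5/2 (X = -1/2*1*5 = -1/2*5 = -5/2 ≈ -2.5000)
Y(B) = -5/2 + I*sqrt(2) (Y(B) = I*sqrt(2) - 5/2 = -5/2 + I*sqrt(2))
(3**2 + 97)*Y(-1 - 1*1) = (3**2 + 97)*(-5/2 + I*sqrt(2)) = (9 + 97)*(-5/2 + I*sqrt(2)) = 106*(-5/2 + I*sqrt(2)) = -265 + 106*I*sqrt(2)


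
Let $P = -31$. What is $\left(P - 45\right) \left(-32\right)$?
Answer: $2432$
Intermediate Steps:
$\left(P - 45\right) \left(-32\right) = \left(-31 - 45\right) \left(-32\right) = \left(-76\right) \left(-32\right) = 2432$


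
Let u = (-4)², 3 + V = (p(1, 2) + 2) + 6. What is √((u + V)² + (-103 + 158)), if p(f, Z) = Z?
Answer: 2*√146 ≈ 24.166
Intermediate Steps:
V = 7 (V = -3 + ((2 + 2) + 6) = -3 + (4 + 6) = -3 + 10 = 7)
u = 16
√((u + V)² + (-103 + 158)) = √((16 + 7)² + (-103 + 158)) = √(23² + 55) = √(529 + 55) = √584 = 2*√146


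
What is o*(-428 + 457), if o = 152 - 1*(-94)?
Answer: 7134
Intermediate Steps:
o = 246 (o = 152 + 94 = 246)
o*(-428 + 457) = 246*(-428 + 457) = 246*29 = 7134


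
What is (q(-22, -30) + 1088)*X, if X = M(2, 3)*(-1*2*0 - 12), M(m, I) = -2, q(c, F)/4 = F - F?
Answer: 26112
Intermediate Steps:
q(c, F) = 0 (q(c, F) = 4*(F - F) = 4*0 = 0)
X = 24 (X = -2*(-1*2*0 - 12) = -2*(-2*0 - 12) = -2*(0 - 12) = -2*(-12) = 24)
(q(-22, -30) + 1088)*X = (0 + 1088)*24 = 1088*24 = 26112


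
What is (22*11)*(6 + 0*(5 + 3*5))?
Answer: 1452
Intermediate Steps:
(22*11)*(6 + 0*(5 + 3*5)) = 242*(6 + 0*(5 + 15)) = 242*(6 + 0*20) = 242*(6 + 0) = 242*6 = 1452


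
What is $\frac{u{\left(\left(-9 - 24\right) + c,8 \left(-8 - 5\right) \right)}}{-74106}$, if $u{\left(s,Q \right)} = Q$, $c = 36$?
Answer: $\frac{52}{37053} \approx 0.0014034$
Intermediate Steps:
$\frac{u{\left(\left(-9 - 24\right) + c,8 \left(-8 - 5\right) \right)}}{-74106} = \frac{8 \left(-8 - 5\right)}{-74106} = 8 \left(-13\right) \left(- \frac{1}{74106}\right) = \left(-104\right) \left(- \frac{1}{74106}\right) = \frac{52}{37053}$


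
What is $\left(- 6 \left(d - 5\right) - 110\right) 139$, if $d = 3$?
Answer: $-13622$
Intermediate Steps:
$\left(- 6 \left(d - 5\right) - 110\right) 139 = \left(- 6 \left(3 - 5\right) - 110\right) 139 = \left(\left(-6\right) \left(-2\right) - 110\right) 139 = \left(12 - 110\right) 139 = \left(-98\right) 139 = -13622$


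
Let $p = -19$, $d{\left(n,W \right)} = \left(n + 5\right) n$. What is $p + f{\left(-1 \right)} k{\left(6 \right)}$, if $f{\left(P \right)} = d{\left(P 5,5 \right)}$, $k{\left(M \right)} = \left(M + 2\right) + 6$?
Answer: $-19$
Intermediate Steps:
$d{\left(n,W \right)} = n \left(5 + n\right)$ ($d{\left(n,W \right)} = \left(5 + n\right) n = n \left(5 + n\right)$)
$k{\left(M \right)} = 8 + M$ ($k{\left(M \right)} = \left(2 + M\right) + 6 = 8 + M$)
$f{\left(P \right)} = 5 P \left(5 + 5 P\right)$ ($f{\left(P \right)} = P 5 \left(5 + P 5\right) = 5 P \left(5 + 5 P\right)$)
$p + f{\left(-1 \right)} k{\left(6 \right)} = -19 + 25 \left(-1\right) \left(1 - 1\right) \left(8 + 6\right) = -19 + 25 \left(-1\right) 0 \cdot 14 = -19 + 0 \cdot 14 = -19 + 0 = -19$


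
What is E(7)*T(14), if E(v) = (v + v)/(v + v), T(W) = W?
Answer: 14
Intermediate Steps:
E(v) = 1 (E(v) = (2*v)/((2*v)) = (2*v)*(1/(2*v)) = 1)
E(7)*T(14) = 1*14 = 14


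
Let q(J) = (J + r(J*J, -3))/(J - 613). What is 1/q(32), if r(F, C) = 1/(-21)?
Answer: -12201/671 ≈ -18.183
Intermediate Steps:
r(F, C) = -1/21
q(J) = (-1/21 + J)/(-613 + J) (q(J) = (J - 1/21)/(J - 613) = (-1/21 + J)/(-613 + J))
1/q(32) = 1/((-1/21 + 32)/(-613 + 32)) = 1/((671/21)/(-581)) = 1/(-1/581*671/21) = 1/(-671/12201) = -12201/671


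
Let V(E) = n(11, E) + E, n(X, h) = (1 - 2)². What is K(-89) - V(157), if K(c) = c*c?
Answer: 7763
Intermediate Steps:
K(c) = c²
n(X, h) = 1 (n(X, h) = (-1)² = 1)
V(E) = 1 + E
K(-89) - V(157) = (-89)² - (1 + 157) = 7921 - 1*158 = 7921 - 158 = 7763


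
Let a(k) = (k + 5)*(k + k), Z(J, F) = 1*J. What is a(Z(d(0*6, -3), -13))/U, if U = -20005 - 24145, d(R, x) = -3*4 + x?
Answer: -6/883 ≈ -0.0067950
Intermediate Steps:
d(R, x) = -12 + x
Z(J, F) = J
a(k) = 2*k*(5 + k) (a(k) = (5 + k)*(2*k) = 2*k*(5 + k))
U = -44150
a(Z(d(0*6, -3), -13))/U = (2*(-12 - 3)*(5 + (-12 - 3)))/(-44150) = (2*(-15)*(5 - 15))*(-1/44150) = (2*(-15)*(-10))*(-1/44150) = 300*(-1/44150) = -6/883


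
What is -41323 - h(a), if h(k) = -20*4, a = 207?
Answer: -41243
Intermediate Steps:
h(k) = -80
-41323 - h(a) = -41323 - 1*(-80) = -41323 + 80 = -41243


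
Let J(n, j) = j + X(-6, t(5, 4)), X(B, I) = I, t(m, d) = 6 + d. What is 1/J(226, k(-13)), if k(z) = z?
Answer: -1/3 ≈ -0.33333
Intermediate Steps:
J(n, j) = 10 + j (J(n, j) = j + (6 + 4) = j + 10 = 10 + j)
1/J(226, k(-13)) = 1/(10 - 13) = 1/(-3) = -1/3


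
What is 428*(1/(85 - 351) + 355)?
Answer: 20207806/133 ≈ 1.5194e+5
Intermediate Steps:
428*(1/(85 - 351) + 355) = 428*(1/(-266) + 355) = 428*(-1/266 + 355) = 428*(94429/266) = 20207806/133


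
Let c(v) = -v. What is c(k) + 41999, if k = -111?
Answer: 42110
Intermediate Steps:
c(k) + 41999 = -1*(-111) + 41999 = 111 + 41999 = 42110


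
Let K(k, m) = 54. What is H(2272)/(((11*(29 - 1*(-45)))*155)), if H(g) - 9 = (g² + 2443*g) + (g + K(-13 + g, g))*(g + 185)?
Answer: 16427471/126170 ≈ 130.20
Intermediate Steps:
H(g) = 9 + g² + 2443*g + (54 + g)*(185 + g) (H(g) = 9 + ((g² + 2443*g) + (g + 54)*(g + 185)) = 9 + ((g² + 2443*g) + (54 + g)*(185 + g)) = 9 + (g² + 2443*g + (54 + g)*(185 + g)) = 9 + g² + 2443*g + (54 + g)*(185 + g))
H(2272)/(((11*(29 - 1*(-45)))*155)) = (9999 + 2*2272² + 2682*2272)/(((11*(29 - 1*(-45)))*155)) = (9999 + 2*5161984 + 6093504)/(((11*(29 + 45))*155)) = (9999 + 10323968 + 6093504)/(((11*74)*155)) = 16427471/((814*155)) = 16427471/126170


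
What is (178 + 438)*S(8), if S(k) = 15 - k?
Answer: 4312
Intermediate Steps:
(178 + 438)*S(8) = (178 + 438)*(15 - 1*8) = 616*(15 - 8) = 616*7 = 4312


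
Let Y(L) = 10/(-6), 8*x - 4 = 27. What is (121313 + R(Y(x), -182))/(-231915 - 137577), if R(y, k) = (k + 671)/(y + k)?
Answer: -16710499/50897523 ≈ -0.32832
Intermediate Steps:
x = 31/8 (x = ½ + (⅛)*27 = ½ + 27/8 = 31/8 ≈ 3.8750)
Y(L) = -5/3 (Y(L) = 10*(-⅙) = -5/3)
R(y, k) = (671 + k)/(k + y)
(121313 + R(Y(x), -182))/(-231915 - 137577) = (121313 + (671 - 182)/(-182 - 5/3))/(-231915 - 137577) = (121313 + 489/(-551/3))/(-369492) = (121313 - 3/551*489)*(-1/369492) = (121313 - 1467/551)*(-1/369492) = (66841996/551)*(-1/369492) = -16710499/50897523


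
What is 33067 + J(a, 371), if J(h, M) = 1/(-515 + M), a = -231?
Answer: 4761647/144 ≈ 33067.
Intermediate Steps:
33067 + J(a, 371) = 33067 + 1/(-515 + 371) = 33067 + 1/(-144) = 33067 - 1/144 = 4761647/144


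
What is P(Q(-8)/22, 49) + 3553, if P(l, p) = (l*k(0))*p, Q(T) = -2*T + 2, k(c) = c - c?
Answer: 3553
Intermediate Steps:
k(c) = 0
Q(T) = 2 - 2*T
P(l, p) = 0 (P(l, p) = (l*0)*p = 0*p = 0)
P(Q(-8)/22, 49) + 3553 = 0 + 3553 = 3553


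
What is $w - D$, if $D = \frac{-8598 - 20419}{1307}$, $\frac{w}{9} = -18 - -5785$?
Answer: $\frac{67866238}{1307} \approx 51925.0$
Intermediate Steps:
$w = 51903$ ($w = 9 \left(-18 - -5785\right) = 9 \left(-18 + 5785\right) = 9 \cdot 5767 = 51903$)
$D = - \frac{29017}{1307}$ ($D = \left(-8598 - 20419\right) \frac{1}{1307} = \left(-29017\right) \frac{1}{1307} = - \frac{29017}{1307} \approx -22.201$)
$w - D = 51903 - - \frac{29017}{1307} = 51903 + \frac{29017}{1307} = \frac{67866238}{1307}$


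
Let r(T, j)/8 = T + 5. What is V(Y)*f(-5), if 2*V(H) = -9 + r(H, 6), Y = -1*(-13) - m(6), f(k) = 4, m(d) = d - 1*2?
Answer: 206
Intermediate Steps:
m(d) = -2 + d (m(d) = d - 2 = -2 + d)
Y = 9 (Y = -1*(-13) - (-2 + 6) = 13 - 1*4 = 13 - 4 = 9)
r(T, j) = 40 + 8*T (r(T, j) = 8*(T + 5) = 8*(5 + T) = 40 + 8*T)
V(H) = 31/2 + 4*H (V(H) = (-9 + (40 + 8*H))/2 = (31 + 8*H)/2 = 31/2 + 4*H)
V(Y)*f(-5) = (31/2 + 4*9)*4 = (31/2 + 36)*4 = (103/2)*4 = 206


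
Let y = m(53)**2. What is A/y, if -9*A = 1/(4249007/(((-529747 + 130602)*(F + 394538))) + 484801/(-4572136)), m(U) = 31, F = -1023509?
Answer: 54658934395637720/50118965457093919767 ≈ 0.0010906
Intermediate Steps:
y = 961 (y = 31**2 = 961)
A = 54658934395637720/52152929716018647 (A = -1/(9*(4249007/(((-529747 + 130602)*(-1023509 + 394538))) + 484801/(-4572136))) = -1/(9*(4249007/((-399145*(-628971))) + 484801*(-1/4572136))) = -1/(9*(4249007/251050629795 - 484801/4572136)) = -1/(9*(4249007*(1/251050629795) - 484801/4572136)) = -1/(9*(607001/35864375685 - 484801/4572136)) = -1/(9*(-17384309905339549/163976803186913160)) = -1/9*(-163976803186913160/17384309905339549) = 54658934395637720/52152929716018647 ≈ 1.0481)
A/y = (54658934395637720/52152929716018647)/961 = (54658934395637720/52152929716018647)*(1/961) = 54658934395637720/50118965457093919767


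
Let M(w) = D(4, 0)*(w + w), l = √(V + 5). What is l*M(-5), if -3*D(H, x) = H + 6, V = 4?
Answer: 100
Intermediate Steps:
D(H, x) = -2 - H/3 (D(H, x) = -(H + 6)/3 = -(6 + H)/3 = -2 - H/3)
l = 3 (l = √(4 + 5) = √9 = 3)
M(w) = -20*w/3 (M(w) = (-2 - ⅓*4)*(w + w) = (-2 - 4/3)*(2*w) = -20*w/3)
l*M(-5) = 3*(-20/3*(-5)) = 3*(100/3) = 100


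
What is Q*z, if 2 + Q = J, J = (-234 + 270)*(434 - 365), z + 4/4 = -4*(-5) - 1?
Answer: 44676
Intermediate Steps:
z = 18 (z = -1 + (-4*(-5) - 1) = -1 + (20 - 1) = -1 + 19 = 18)
J = 2484 (J = 36*69 = 2484)
Q = 2482 (Q = -2 + 2484 = 2482)
Q*z = 2482*18 = 44676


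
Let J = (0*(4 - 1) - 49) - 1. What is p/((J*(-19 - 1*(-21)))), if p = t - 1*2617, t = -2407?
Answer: 1256/25 ≈ 50.240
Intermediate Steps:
J = -50 (J = (0*3 - 49) - 1 = (0 - 49) - 1 = -49 - 1 = -50)
p = -5024 (p = -2407 - 1*2617 = -2407 - 2617 = -5024)
p/((J*(-19 - 1*(-21)))) = -5024*(-1/(50*(-19 - 1*(-21)))) = -5024*(-1/(50*(-19 + 21))) = -5024/((-50*2)) = -5024/(-100) = -5024*(-1/100) = 1256/25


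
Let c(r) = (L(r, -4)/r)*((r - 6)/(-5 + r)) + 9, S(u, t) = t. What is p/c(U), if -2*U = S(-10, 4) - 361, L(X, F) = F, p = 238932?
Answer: 9866219076/370717 ≈ 26614.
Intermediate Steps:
U = 357/2 (U = -(4 - 361)/2 = -½*(-357) = 357/2 ≈ 178.50)
c(r) = 9 - 4*(-6 + r)/(r*(-5 + r)) (c(r) = (-4/r)*((r - 6)/(-5 + r)) + 9 = (-4/r)*((-6 + r)/(-5 + r)) + 9 = -4*(-6 + r)/(r*(-5 + r)) + 9 = 9 - 4*(-6 + r)/(r*(-5 + r)))
p/c(U) = 238932/(((24 - 49*357/2 + 9*(357/2)²)/((357/2)*(-5 + 357/2)))) = 238932/((2*(24 - 17493/2 + 9*(127449/4))/(357*(347/2)))) = 238932/(((2/357)*(2/347)*(24 - 17493/2 + 1147041/4))) = 238932/(((2/357)*(2/347)*(1112151/4))) = 238932/(370717/41293) = 238932*(41293/370717) = 9866219076/370717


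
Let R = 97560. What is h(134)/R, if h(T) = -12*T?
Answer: -67/4065 ≈ -0.016482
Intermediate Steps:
h(134)/R = -12*134/97560 = -1608*1/97560 = -67/4065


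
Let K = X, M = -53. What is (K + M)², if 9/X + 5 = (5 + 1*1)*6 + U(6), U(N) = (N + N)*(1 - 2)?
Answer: 996004/361 ≈ 2759.0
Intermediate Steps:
U(N) = -2*N (U(N) = (2*N)*(-1) = -2*N)
X = 9/19 (X = 9/(-5 + ((5 + 1*1)*6 - 2*6)) = 9/(-5 + ((5 + 1)*6 - 12)) = 9/(-5 + (6*6 - 12)) = 9/(-5 + (36 - 12)) = 9/(-5 + 24) = 9/19 ≈ 0.47368)
K = 9/19 ≈ 0.47368
(K + M)² = (9/19 - 53)² = (-998/19)² = 996004/361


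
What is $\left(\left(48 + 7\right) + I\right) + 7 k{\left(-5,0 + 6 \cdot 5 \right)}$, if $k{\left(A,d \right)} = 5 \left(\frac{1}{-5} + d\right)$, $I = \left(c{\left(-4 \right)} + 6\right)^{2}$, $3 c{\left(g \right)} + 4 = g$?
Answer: $\frac{9982}{9} \approx 1109.1$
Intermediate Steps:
$c{\left(g \right)} = - \frac{4}{3} + \frac{g}{3}$
$I = \frac{100}{9}$ ($I = \left(\left(- \frac{4}{3} + \frac{1}{3} \left(-4\right)\right) + 6\right)^{2} = \left(\left(- \frac{4}{3} - \frac{4}{3}\right) + 6\right)^{2} = \left(- \frac{8}{3} + 6\right)^{2} = \left(\frac{10}{3}\right)^{2} = \frac{100}{9} \approx 11.111$)
$k{\left(A,d \right)} = -1 + 5 d$ ($k{\left(A,d \right)} = 5 \left(- \frac{1}{5} + d\right) = -1 + 5 d$)
$\left(\left(48 + 7\right) + I\right) + 7 k{\left(-5,0 + 6 \cdot 5 \right)} = \left(\left(48 + 7\right) + \frac{100}{9}\right) + 7 \left(-1 + 5 \left(0 + 6 \cdot 5\right)\right) = \left(55 + \frac{100}{9}\right) + 7 \left(-1 + 5 \left(0 + 30\right)\right) = \frac{595}{9} + 7 \left(-1 + 5 \cdot 30\right) = \frac{595}{9} + 7 \left(-1 + 150\right) = \frac{595}{9} + 7 \cdot 149 = \frac{595}{9} + 1043 = \frac{9982}{9}$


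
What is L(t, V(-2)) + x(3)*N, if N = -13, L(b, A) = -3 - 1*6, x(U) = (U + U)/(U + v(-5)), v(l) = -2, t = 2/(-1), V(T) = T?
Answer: -87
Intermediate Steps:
t = -2 (t = 2*(-1) = -2)
x(U) = 2*U/(-2 + U) (x(U) = (U + U)/(U - 2) = (2*U)/(-2 + U) = 2*U/(-2 + U))
L(b, A) = -9 (L(b, A) = -3 - 6 = -9)
L(t, V(-2)) + x(3)*N = -9 + (2*3/(-2 + 3))*(-13) = -9 + (2*3/1)*(-13) = -9 + (2*3*1)*(-13) = -9 + 6*(-13) = -9 - 78 = -87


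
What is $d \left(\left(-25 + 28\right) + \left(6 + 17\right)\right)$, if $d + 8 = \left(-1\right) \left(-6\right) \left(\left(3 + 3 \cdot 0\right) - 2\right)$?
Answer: $-52$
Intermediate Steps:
$d = -2$ ($d = -8 + \left(-1\right) \left(-6\right) \left(\left(3 + 3 \cdot 0\right) - 2\right) = -8 + 6 \left(\left(3 + 0\right) - 2\right) = -8 + 6 \left(3 - 2\right) = -8 + 6 \cdot 1 = -8 + 6 = -2$)
$d \left(\left(-25 + 28\right) + \left(6 + 17\right)\right) = - 2 \left(\left(-25 + 28\right) + \left(6 + 17\right)\right) = - 2 \left(3 + 23\right) = \left(-2\right) 26 = -52$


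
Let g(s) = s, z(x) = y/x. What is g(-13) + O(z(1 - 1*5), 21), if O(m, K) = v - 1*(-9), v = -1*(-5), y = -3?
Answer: 1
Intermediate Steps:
v = 5
z(x) = -3/x
O(m, K) = 14 (O(m, K) = 5 - 1*(-9) = 5 + 9 = 14)
g(-13) + O(z(1 - 1*5), 21) = -13 + 14 = 1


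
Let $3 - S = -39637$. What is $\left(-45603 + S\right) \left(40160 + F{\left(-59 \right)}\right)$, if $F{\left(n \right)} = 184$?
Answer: $-240571272$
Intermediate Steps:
$S = 39640$ ($S = 3 - -39637 = 3 + 39637 = 39640$)
$\left(-45603 + S\right) \left(40160 + F{\left(-59 \right)}\right) = \left(-45603 + 39640\right) \left(40160 + 184\right) = \left(-5963\right) 40344 = -240571272$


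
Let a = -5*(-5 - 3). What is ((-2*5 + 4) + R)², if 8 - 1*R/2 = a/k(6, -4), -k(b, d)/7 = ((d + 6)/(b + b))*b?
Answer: 22500/49 ≈ 459.18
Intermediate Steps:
k(b, d) = -21 - 7*d/2 (k(b, d) = -7*(d + 6)/(b + b)*b = -7*(6 + d)/((2*b))*b = -7*(6 + d)*(1/(2*b))*b = -7*(6 + d)/(2*b)*b = -7*(3 + d/2) = -21 - 7*d/2)
a = 40 (a = -5*(-8) = 40)
R = 192/7 (R = 16 - 80/(-21 - 7/2*(-4)) = 16 - 80/(-21 + 14) = 16 - 80/(-7) = 16 - 80*(-1)/7 = 16 - 2*(-40/7) = 16 + 80/7 = 192/7 ≈ 27.429)
((-2*5 + 4) + R)² = ((-2*5 + 4) + 192/7)² = ((-10 + 4) + 192/7)² = (-6 + 192/7)² = (150/7)² = 22500/49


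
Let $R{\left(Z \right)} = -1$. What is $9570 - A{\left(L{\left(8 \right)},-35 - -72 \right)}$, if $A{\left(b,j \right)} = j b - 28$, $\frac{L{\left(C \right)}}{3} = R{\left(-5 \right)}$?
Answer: $9709$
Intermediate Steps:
$L{\left(C \right)} = -3$ ($L{\left(C \right)} = 3 \left(-1\right) = -3$)
$A{\left(b,j \right)} = -28 + b j$ ($A{\left(b,j \right)} = b j - 28 = -28 + b j$)
$9570 - A{\left(L{\left(8 \right)},-35 - -72 \right)} = 9570 - \left(-28 - 3 \left(-35 - -72\right)\right) = 9570 - \left(-28 - 3 \left(-35 + 72\right)\right) = 9570 - \left(-28 - 111\right) = 9570 - -139 = 9570 + 139 = 9709$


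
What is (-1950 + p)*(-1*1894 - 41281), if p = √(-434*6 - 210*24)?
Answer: 84191250 - 604450*I*√39 ≈ 8.4191e+7 - 3.7748e+6*I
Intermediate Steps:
p = 14*I*√39 (p = √(-2604 - 5040) = √(-7644) = 14*I*√39 ≈ 87.43*I)
(-1950 + p)*(-1*1894 - 41281) = (-1950 + 14*I*√39)*(-1*1894 - 41281) = (-1950 + 14*I*√39)*(-1894 - 41281) = (-1950 + 14*I*√39)*(-43175) = 84191250 - 604450*I*√39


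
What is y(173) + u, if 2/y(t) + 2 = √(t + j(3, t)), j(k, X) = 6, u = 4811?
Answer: 841929/175 + 2*√179/175 ≈ 4811.2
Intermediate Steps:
y(t) = 2/(-2 + √(6 + t)) (y(t) = 2/(-2 + √(t + 6)) = 2/(-2 + √(6 + t)))
y(173) + u = 2/(-2 + √(6 + 173)) + 4811 = 2/(-2 + √179) + 4811 = 4811 + 2/(-2 + √179)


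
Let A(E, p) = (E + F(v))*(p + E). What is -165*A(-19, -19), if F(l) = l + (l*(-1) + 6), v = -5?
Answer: -81510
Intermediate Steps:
F(l) = 6 (F(l) = l + (-l + 6) = l + (6 - l) = 6)
A(E, p) = (6 + E)*(E + p) (A(E, p) = (E + 6)*(p + E) = (6 + E)*(E + p))
-165*A(-19, -19) = -165*((-19)² + 6*(-19) + 6*(-19) - 19*(-19)) = -165*(361 - 114 - 114 + 361) = -165*494 = -81510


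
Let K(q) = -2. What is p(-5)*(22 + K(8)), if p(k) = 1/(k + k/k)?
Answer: -5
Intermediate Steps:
p(k) = 1/(1 + k) (p(k) = 1/(k + 1) = 1/(1 + k))
p(-5)*(22 + K(8)) = (22 - 2)/(1 - 5) = 20/(-4) = -1/4*20 = -5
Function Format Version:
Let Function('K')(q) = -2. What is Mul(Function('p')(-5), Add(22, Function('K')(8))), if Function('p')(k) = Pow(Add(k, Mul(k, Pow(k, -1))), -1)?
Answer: -5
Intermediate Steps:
Function('p')(k) = Pow(Add(1, k), -1) (Function('p')(k) = Pow(Add(k, 1), -1) = Pow(Add(1, k), -1))
Mul(Function('p')(-5), Add(22, Function('K')(8))) = Mul(Pow(Add(1, -5), -1), Add(22, -2)) = Mul(Pow(-4, -1), 20) = Mul(Rational(-1, 4), 20) = -5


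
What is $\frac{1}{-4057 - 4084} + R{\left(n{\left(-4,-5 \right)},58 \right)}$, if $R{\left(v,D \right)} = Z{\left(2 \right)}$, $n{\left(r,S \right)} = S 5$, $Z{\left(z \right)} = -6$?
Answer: $- \frac{48847}{8141} \approx -6.0001$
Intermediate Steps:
$n{\left(r,S \right)} = 5 S$
$R{\left(v,D \right)} = -6$
$\frac{1}{-4057 - 4084} + R{\left(n{\left(-4,-5 \right)},58 \right)} = \frac{1}{-4057 - 4084} - 6 = \frac{1}{-8141} - 6 = - \frac{1}{8141} - 6 = - \frac{48847}{8141}$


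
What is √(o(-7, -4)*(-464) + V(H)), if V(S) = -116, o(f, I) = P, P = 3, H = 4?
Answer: 2*I*√377 ≈ 38.833*I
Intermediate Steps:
o(f, I) = 3
√(o(-7, -4)*(-464) + V(H)) = √(3*(-464) - 116) = √(-1392 - 116) = √(-1508) = 2*I*√377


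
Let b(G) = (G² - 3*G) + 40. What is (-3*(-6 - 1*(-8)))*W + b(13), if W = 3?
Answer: 152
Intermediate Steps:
b(G) = 40 + G² - 3*G
(-3*(-6 - 1*(-8)))*W + b(13) = -3*(-6 - 1*(-8))*3 + (40 + 13² - 3*13) = -3*(-6 + 8)*3 + (40 + 169 - 39) = -3*2*3 + 170 = -6*3 + 170 = -18 + 170 = 152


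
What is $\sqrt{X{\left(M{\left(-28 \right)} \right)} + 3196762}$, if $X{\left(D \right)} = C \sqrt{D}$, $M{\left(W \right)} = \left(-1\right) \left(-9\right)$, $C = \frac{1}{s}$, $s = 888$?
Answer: $\frac{\sqrt{70021874922}}{148} \approx 1787.9$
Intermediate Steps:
$C = \frac{1}{888} \approx 0.0011261$
$M{\left(W \right)} = 9$
$X{\left(D \right)} = \frac{\sqrt{D}}{888}$
$\sqrt{X{\left(M{\left(-28 \right)} \right)} + 3196762} = \sqrt{\frac{\sqrt{9}}{888} + 3196762} = \sqrt{\frac{1}{888} \cdot 3 + 3196762} = \sqrt{\frac{1}{296} + 3196762} = \sqrt{\frac{946241553}{296}} = \frac{\sqrt{70021874922}}{148}$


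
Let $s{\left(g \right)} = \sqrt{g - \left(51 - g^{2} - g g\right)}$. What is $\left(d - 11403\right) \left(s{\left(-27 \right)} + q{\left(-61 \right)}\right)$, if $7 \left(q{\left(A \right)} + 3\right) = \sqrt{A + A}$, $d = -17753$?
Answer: $87468 - 58312 \sqrt{345} - \frac{29156 i \sqrt{122}}{7} \approx -9.9563 \cdot 10^{5} - 46006.0 i$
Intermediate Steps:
$q{\left(A \right)} = -3 + \frac{\sqrt{2} \sqrt{A}}{7}$ ($q{\left(A \right)} = -3 + \frac{\sqrt{A + A}}{7} = -3 + \frac{\sqrt{2 A}}{7} = -3 + \frac{\sqrt{2} \sqrt{A}}{7}$)
$s{\left(g \right)} = \sqrt{-51 + g + 2 g^{2}}$ ($s{\left(g \right)} = \sqrt{g + \left(\left(g^{2} + g^{2}\right) - 51\right)} = \sqrt{g + \left(2 g^{2} - 51\right)} = \sqrt{g + \left(-51 + 2 g^{2}\right)} = \sqrt{-51 + g + 2 g^{2}}$)
$\left(d - 11403\right) \left(s{\left(-27 \right)} + q{\left(-61 \right)}\right) = \left(-17753 - 11403\right) \left(\sqrt{-51 - 27 + 2 \left(-27\right)^{2}} - \left(3 - \frac{\sqrt{2} \sqrt{-61}}{7}\right)\right) = - 29156 \left(\sqrt{-51 - 27 + 2 \cdot 729} - \left(3 - \frac{\sqrt{2} i \sqrt{61}}{7}\right)\right) = - 29156 \left(\sqrt{-51 - 27 + 1458} - \left(3 - \frac{i \sqrt{122}}{7}\right)\right) = - 29156 \left(\sqrt{1380} - \left(3 - \frac{i \sqrt{122}}{7}\right)\right) = - 29156 \left(2 \sqrt{345} - \left(3 - \frac{i \sqrt{122}}{7}\right)\right) = - 29156 \left(-3 + 2 \sqrt{345} + \frac{i \sqrt{122}}{7}\right) = 87468 - 58312 \sqrt{345} - \frac{29156 i \sqrt{122}}{7}$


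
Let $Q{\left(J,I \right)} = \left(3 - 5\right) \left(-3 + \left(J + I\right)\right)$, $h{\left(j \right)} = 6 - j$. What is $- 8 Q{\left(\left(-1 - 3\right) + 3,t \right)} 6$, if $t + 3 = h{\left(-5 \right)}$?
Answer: $384$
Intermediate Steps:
$t = 8$ ($t = -3 + \left(6 - -5\right) = -3 + \left(6 + 5\right) = -3 + 11 = 8$)
$Q{\left(J,I \right)} = 6 - 2 I - 2 J$ ($Q{\left(J,I \right)} = - 2 \left(-3 + \left(I + J\right)\right) = - 2 \left(-3 + I + J\right) = 6 - 2 I - 2 J$)
$- 8 Q{\left(\left(-1 - 3\right) + 3,t \right)} 6 = - 8 \left(6 - 16 - 2 \left(\left(-1 - 3\right) + 3\right)\right) 6 = - 8 \left(6 - 16 - 2 \left(-4 + 3\right)\right) 6 = - 8 \left(6 - 16 - -2\right) 6 = - 8 \left(6 - 16 + 2\right) 6 = \left(-8\right) \left(-8\right) 6 = 64 \cdot 6 = 384$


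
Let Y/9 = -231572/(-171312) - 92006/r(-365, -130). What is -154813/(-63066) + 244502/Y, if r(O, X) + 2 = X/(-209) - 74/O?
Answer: 384895279836057779/137374711521426214 ≈ 2.8018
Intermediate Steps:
r(O, X) = -2 - 74/O - X/209 (r(O, X) = -2 + (X/(-209) - 74/O) = -2 + (X*(-1/209) - 74/O) = -2 + (-X/209 - 74/O) = -2 + (-74/O - X/209) = -2 - 74/O - X/209)
Y = 450901678954353/639950252 (Y = 9*(-231572/(-171312) - 92006/(-2 - 74/(-365) - 1/209*(-130))) = 9*(-231572*(-1/171312) - 92006/(-2 - 74*(-1/365) + 130/209)) = 9*(57893/42828 - 92006/(-2 + 74/365 + 130/209)) = 9*(57893/42828 - 92006/(-89654/76285)) = 9*(57893/42828 - 92006*(-76285/89654)) = 9*(57893/42828 + 3509338855/44827) = 9*(150300559651451/1919850756) = 450901678954353/639950252 ≈ 7.0459e+5)
-154813/(-63066) + 244502/Y = -154813/(-63066) + 244502/(450901678954353/639950252) = -154813*(-1/63066) + 244502*(639950252/450901678954353) = 6731/2742 + 156469116514504/450901678954353 = 384895279836057779/137374711521426214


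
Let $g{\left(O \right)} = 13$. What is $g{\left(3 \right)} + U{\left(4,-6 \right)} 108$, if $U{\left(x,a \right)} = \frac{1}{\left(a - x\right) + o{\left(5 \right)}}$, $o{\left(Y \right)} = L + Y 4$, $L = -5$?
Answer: $\frac{173}{5} \approx 34.6$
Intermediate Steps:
$o{\left(Y \right)} = -5 + 4 Y$ ($o{\left(Y \right)} = -5 + Y 4 = -5 + 4 Y$)
$U{\left(x,a \right)} = \frac{1}{15 + a - x}$ ($U{\left(x,a \right)} = \frac{1}{\left(a - x\right) + \left(-5 + 4 \cdot 5\right)} = \frac{1}{\left(a - x\right) + \left(-5 + 20\right)} = \frac{1}{\left(a - x\right) + 15} = \frac{1}{15 + a - x}$)
$g{\left(3 \right)} + U{\left(4,-6 \right)} 108 = 13 + \frac{1}{15 - 6 - 4} \cdot 108 = 13 + \frac{1}{5} \cdot 108 = 13 + \frac{108}{5} = \frac{173}{5}$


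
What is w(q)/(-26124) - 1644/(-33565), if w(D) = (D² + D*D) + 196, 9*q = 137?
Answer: 879007/37030770 ≈ 0.023737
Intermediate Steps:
q = 137/9 (q = (⅑)*137 = 137/9 ≈ 15.222)
w(D) = 196 + 2*D² (w(D) = (D² + D²) + 196 = 2*D² + 196 = 196 + 2*D²)
w(q)/(-26124) - 1644/(-33565) = (196 + 2*(137/9)²)/(-26124) - 1644/(-33565) = (196 + 2*(18769/81))*(-1/26124) - 1644*(-1/33565) = (196 + 37538/81)*(-1/26124) + 12/245 = (53414/81)*(-1/26124) + 12/245 = -26707/1058022 + 12/245 = 879007/37030770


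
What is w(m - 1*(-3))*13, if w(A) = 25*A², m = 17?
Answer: 130000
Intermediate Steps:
w(m - 1*(-3))*13 = (25*(17 - 1*(-3))²)*13 = (25*(17 + 3)²)*13 = (25*20²)*13 = (25*400)*13 = 10000*13 = 130000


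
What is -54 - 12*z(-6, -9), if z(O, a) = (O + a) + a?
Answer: 234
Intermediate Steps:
z(O, a) = O + 2*a
-54 - 12*z(-6, -9) = -54 - 12*(-6 + 2*(-9)) = -54 - 12*(-6 - 18) = -54 - 12*(-24) = -54 + 288 = 234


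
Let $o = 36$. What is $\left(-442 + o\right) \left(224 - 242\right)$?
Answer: $7308$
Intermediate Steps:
$\left(-442 + o\right) \left(224 - 242\right) = \left(-442 + 36\right) \left(224 - 242\right) = - 406 \left(224 - 242\right) = \left(-406\right) \left(-18\right) = 7308$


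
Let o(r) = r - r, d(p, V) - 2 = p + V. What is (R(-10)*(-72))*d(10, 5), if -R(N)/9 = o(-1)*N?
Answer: 0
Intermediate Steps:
d(p, V) = 2 + V + p (d(p, V) = 2 + (p + V) = 2 + (V + p) = 2 + V + p)
o(r) = 0
R(N) = 0 (R(N) = -0*N = -9*0 = 0)
(R(-10)*(-72))*d(10, 5) = (0*(-72))*(2 + 5 + 10) = 0*17 = 0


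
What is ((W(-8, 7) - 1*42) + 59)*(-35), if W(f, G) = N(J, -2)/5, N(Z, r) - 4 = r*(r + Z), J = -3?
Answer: -693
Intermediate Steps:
N(Z, r) = 4 + r*(Z + r) (N(Z, r) = 4 + r*(r + Z) = 4 + r*(Z + r))
W(f, G) = 14/5 (W(f, G) = (4 + (-2)**2 - 3*(-2))/5 = (4 + 4 + 6)*(1/5) = 14*(1/5) = 14/5)
((W(-8, 7) - 1*42) + 59)*(-35) = ((14/5 - 1*42) + 59)*(-35) = ((14/5 - 42) + 59)*(-35) = (-196/5 + 59)*(-35) = (99/5)*(-35) = -693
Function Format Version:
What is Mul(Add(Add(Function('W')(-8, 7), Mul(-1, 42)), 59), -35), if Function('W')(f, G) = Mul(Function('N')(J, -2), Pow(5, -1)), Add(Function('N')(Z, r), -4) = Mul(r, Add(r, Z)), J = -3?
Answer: -693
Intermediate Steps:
Function('N')(Z, r) = Add(4, Mul(r, Add(Z, r))) (Function('N')(Z, r) = Add(4, Mul(r, Add(r, Z))) = Add(4, Mul(r, Add(Z, r))))
Function('W')(f, G) = Rational(14, 5) (Function('W')(f, G) = Mul(Add(4, Pow(-2, 2), Mul(-3, -2)), Pow(5, -1)) = Mul(Add(4, 4, 6), Rational(1, 5)) = Mul(14, Rational(1, 5)) = Rational(14, 5))
Mul(Add(Add(Function('W')(-8, 7), Mul(-1, 42)), 59), -35) = Mul(Add(Add(Rational(14, 5), Mul(-1, 42)), 59), -35) = Mul(Add(Add(Rational(14, 5), -42), 59), -35) = Mul(Add(Rational(-196, 5), 59), -35) = Mul(Rational(99, 5), -35) = -693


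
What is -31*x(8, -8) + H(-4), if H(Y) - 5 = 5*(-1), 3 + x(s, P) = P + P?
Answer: 589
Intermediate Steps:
x(s, P) = -3 + 2*P (x(s, P) = -3 + (P + P) = -3 + 2*P)
H(Y) = 0 (H(Y) = 5 + 5*(-1) = 5 - 5 = 0)
-31*x(8, -8) + H(-4) = -31*(-3 + 2*(-8)) + 0 = -31*(-3 - 16) + 0 = -31*(-19) + 0 = 589 + 0 = 589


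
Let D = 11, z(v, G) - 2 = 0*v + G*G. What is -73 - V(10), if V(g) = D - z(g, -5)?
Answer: -57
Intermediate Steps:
z(v, G) = 2 + G**2 (z(v, G) = 2 + (0*v + G*G) = 2 + (0 + G**2) = 2 + G**2)
V(g) = -16 (V(g) = 11 - (2 + (-5)**2) = 11 - (2 + 25) = 11 - 1*27 = 11 - 27 = -16)
-73 - V(10) = -73 - 1*(-16) = -73 + 16 = -57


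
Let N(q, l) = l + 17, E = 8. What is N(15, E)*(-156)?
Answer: -3900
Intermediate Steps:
N(q, l) = 17 + l
N(15, E)*(-156) = (17 + 8)*(-156) = 25*(-156) = -3900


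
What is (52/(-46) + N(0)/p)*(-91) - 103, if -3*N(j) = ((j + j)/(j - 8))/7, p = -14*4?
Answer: -3/23 ≈ -0.13043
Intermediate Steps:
p = -56
N(j) = -2*j/(21*(-8 + j)) (N(j) = -(j + j)/(j - 8)/(3*7) = -(2*j)/(-8 + j)/(3*7) = -2*j/(-8 + j)/(3*7) = -2*j/(21*(-8 + j)))
(52/(-46) + N(0)/p)*(-91) - 103 = (52/(-46) - 2*0/(-168 + 21*0)/(-56))*(-91) - 103 = (52*(-1/46) - 2*0/(-168 + 0)*(-1/56))*(-91) - 103 = (-26/23 - 2*0/(-168)*(-1/56))*(-91) - 103 = (-26/23 - 2*0*(-1/168)*(-1/56))*(-91) - 103 = (-26/23 + 0*(-1/56))*(-91) - 103 = (-26/23 + 0)*(-91) - 103 = -26/23*(-91) - 103 = 2366/23 - 103 = -3/23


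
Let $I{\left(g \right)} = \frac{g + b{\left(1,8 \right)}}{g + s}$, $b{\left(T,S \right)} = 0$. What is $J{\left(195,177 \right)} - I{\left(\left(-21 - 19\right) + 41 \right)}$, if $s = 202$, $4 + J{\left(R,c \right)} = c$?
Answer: $\frac{35118}{203} \approx 173.0$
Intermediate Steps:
$J{\left(R,c \right)} = -4 + c$
$I{\left(g \right)} = \frac{g}{202 + g}$ ($I{\left(g \right)} = \frac{g + 0}{g + 202} = \frac{g}{202 + g}$)
$J{\left(195,177 \right)} - I{\left(\left(-21 - 19\right) + 41 \right)} = \left(-4 + 177\right) - \frac{\left(-21 - 19\right) + 41}{202 + \left(\left(-21 - 19\right) + 41\right)} = 173 - \frac{\left(-21 - 19\right) + 41}{202 + \left(\left(-21 - 19\right) + 41\right)} = 173 - \frac{-40 + 41}{202 + \left(-40 + 41\right)} = 173 - 1 \frac{1}{202 + 1} = 173 - 1 \cdot \frac{1}{203} = 173 - \frac{1}{203} = \frac{35118}{203}$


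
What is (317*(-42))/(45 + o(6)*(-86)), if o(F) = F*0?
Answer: -4438/15 ≈ -295.87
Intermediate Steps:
o(F) = 0
(317*(-42))/(45 + o(6)*(-86)) = (317*(-42))/(45 + 0*(-86)) = -13314/(45 + 0) = -13314/45 = -13314*1/45 = -4438/15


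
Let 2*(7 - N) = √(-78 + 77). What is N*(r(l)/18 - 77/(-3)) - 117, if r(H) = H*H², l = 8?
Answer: 2356/9 - 487*I/18 ≈ 261.78 - 27.056*I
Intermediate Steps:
N = 7 - I/2 (N = 7 - √(-78 + 77)/2 = 7 - I/2 ≈ 7.0 - 0.5*I)
r(H) = H³
N*(r(l)/18 - 77/(-3)) - 117 = (7 - I/2)*(8³/18 - 77/(-3)) - 117 = (7 - I/2)*(512*(1/18) - 77*(-⅓)) - 117 = (7 - I/2)*(256/9 + 77/3) - 117 = (7 - I/2)*(487/9) - 117 = (3409/9 - 487*I/18) - 117 = 2356/9 - 487*I/18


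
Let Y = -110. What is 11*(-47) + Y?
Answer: -627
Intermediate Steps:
11*(-47) + Y = 11*(-47) - 110 = -517 - 110 = -627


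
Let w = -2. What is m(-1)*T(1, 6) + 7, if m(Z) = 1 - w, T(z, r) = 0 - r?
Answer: -11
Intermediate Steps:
T(z, r) = -r
m(Z) = 3 (m(Z) = 1 - 1*(-2) = 1 + 2 = 3)
m(-1)*T(1, 6) + 7 = 3*(-1*6) + 7 = 3*(-6) + 7 = -18 + 7 = -11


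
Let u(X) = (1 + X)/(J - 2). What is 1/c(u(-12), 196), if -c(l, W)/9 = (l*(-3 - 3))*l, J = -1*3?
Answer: 25/6534 ≈ 0.0038261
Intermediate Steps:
J = -3
u(X) = -⅕ - X/5 (u(X) = (1 + X)/(-3 - 2) = (1 + X)/(-5) = (1 + X)*(-⅕) = -⅕ - X/5)
c(l, W) = 54*l² (c(l, W) = -9*l*(-3 - 3)*l = -9*l*(-6)*l = -9*(-6*l)*l = -(-54)*l² = 54*l²)
1/c(u(-12), 196) = 1/(54*(-⅕ - ⅕*(-12))²) = 1/(54*(-⅕ + 12/5)²) = 1/(54*(11/5)²) = 1/(54*(121/25)) = 1/(6534/25) = 25/6534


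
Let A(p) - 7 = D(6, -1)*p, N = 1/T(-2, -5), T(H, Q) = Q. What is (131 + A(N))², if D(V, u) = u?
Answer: 477481/25 ≈ 19099.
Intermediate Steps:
N = -⅕ (N = 1/(-5) = -⅕ ≈ -0.20000)
A(p) = 7 - p
(131 + A(N))² = (131 + (7 - 1*(-⅕)))² = (131 + (7 + ⅕))² = (131 + 36/5)² = (691/5)² = 477481/25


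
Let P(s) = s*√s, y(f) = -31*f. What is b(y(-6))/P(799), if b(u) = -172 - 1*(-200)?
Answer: 28*√799/638401 ≈ 0.0012398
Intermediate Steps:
P(s) = s^(3/2)
b(u) = 28 (b(u) = -172 + 200 = 28)
b(y(-6))/P(799) = 28/(799^(3/2)) = 28/((799*√799)) = 28*(√799/638401) = 28*√799/638401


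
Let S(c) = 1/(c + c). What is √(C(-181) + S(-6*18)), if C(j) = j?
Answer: I*√234582/36 ≈ 13.454*I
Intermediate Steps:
S(c) = 1/(2*c)
√(C(-181) + S(-6*18)) = √(-181 + 1/(2*((-6*18)))) = √(-181 + (½)/(-108)) = √(-181 + (½)*(-1/108)) = √(-181 - 1/216) = √(-39097/216) = I*√234582/36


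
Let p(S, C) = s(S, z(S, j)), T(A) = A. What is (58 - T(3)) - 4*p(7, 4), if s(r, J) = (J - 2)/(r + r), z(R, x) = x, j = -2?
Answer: 393/7 ≈ 56.143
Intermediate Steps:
s(r, J) = (-2 + J)/(2*r) (s(r, J) = (-2 + J)/((2*r)) = (-2 + J)*(1/(2*r)) = (-2 + J)/(2*r))
p(S, C) = -2/S (p(S, C) = (-2 - 2)/(2*S) = (½)*(-4)/S = -2/S)
(58 - T(3)) - 4*p(7, 4) = (58 - 1*3) - (-8)/7 = (58 - 3) - (-8)/7 = 55 - 4*(-2/7) = 55 + 8/7 = 393/7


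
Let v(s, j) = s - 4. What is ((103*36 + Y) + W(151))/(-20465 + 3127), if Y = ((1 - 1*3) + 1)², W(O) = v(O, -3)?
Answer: -1928/8669 ≈ -0.22240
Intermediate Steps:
v(s, j) = -4 + s
W(O) = -4 + O
Y = 1 (Y = ((1 - 3) + 1)² = (-2 + 1)² = (-1)² = 1)
((103*36 + Y) + W(151))/(-20465 + 3127) = ((103*36 + 1) + (-4 + 151))/(-20465 + 3127) = ((3708 + 1) + 147)/(-17338) = (3709 + 147)*(-1/17338) = 3856*(-1/17338) = -1928/8669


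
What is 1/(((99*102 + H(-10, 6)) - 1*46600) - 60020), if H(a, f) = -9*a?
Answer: -1/96432 ≈ -1.0370e-5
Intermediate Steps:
1/(((99*102 + H(-10, 6)) - 1*46600) - 60020) = 1/(((99*102 - 9*(-10)) - 1*46600) - 60020) = 1/(((10098 + 90) - 46600) - 60020) = 1/((10188 - 46600) - 60020) = 1/(-36412 - 60020) = 1/(-96432) = -1/96432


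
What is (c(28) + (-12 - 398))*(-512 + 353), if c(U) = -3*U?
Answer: 78546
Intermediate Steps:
(c(28) + (-12 - 398))*(-512 + 353) = (-3*28 + (-12 - 398))*(-512 + 353) = (-84 - 410)*(-159) = -494*(-159) = 78546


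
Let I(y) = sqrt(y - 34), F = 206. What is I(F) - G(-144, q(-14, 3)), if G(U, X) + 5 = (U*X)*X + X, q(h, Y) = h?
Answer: 28243 + 2*sqrt(43) ≈ 28256.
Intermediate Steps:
G(U, X) = -5 + X + U*X**2 (G(U, X) = -5 + ((U*X)*X + X) = -5 + (U*X**2 + X) = -5 + (X + U*X**2) = -5 + X + U*X**2)
I(y) = sqrt(-34 + y)
I(F) - G(-144, q(-14, 3)) = sqrt(-34 + 206) - (-5 - 14 - 144*(-14)**2) = sqrt(172) - (-5 - 14 - 144*196) = 2*sqrt(43) - (-5 - 14 - 28224) = 2*sqrt(43) - 1*(-28243) = 2*sqrt(43) + 28243 = 28243 + 2*sqrt(43)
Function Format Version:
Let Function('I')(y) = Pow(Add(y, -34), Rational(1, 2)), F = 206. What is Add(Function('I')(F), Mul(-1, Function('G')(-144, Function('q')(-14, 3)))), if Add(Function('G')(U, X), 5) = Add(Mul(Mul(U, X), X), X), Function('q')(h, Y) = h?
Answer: Add(28243, Mul(2, Pow(43, Rational(1, 2)))) ≈ 28256.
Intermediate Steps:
Function('G')(U, X) = Add(-5, X, Mul(U, Pow(X, 2))) (Function('G')(U, X) = Add(-5, Add(Mul(Mul(U, X), X), X)) = Add(-5, Add(Mul(U, Pow(X, 2)), X)) = Add(-5, Add(X, Mul(U, Pow(X, 2)))) = Add(-5, X, Mul(U, Pow(X, 2))))
Function('I')(y) = Pow(Add(-34, y), Rational(1, 2))
Add(Function('I')(F), Mul(-1, Function('G')(-144, Function('q')(-14, 3)))) = Add(Pow(Add(-34, 206), Rational(1, 2)), Mul(-1, Add(-5, -14, Mul(-144, Pow(-14, 2))))) = Add(Pow(172, Rational(1, 2)), Mul(-1, Add(-5, -14, Mul(-144, 196)))) = Add(Mul(2, Pow(43, Rational(1, 2))), Mul(-1, Add(-5, -14, -28224))) = Add(Mul(2, Pow(43, Rational(1, 2))), Mul(-1, -28243)) = Add(Mul(2, Pow(43, Rational(1, 2))), 28243) = Add(28243, Mul(2, Pow(43, Rational(1, 2))))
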